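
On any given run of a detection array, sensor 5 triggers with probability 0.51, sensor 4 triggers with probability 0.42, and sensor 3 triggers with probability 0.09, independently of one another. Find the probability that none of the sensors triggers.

0.258622

Since the events are independent, P(none) is the product of the individual non-occurrence probabilities.
P(none) = (1 − 0.51) × (1 − 0.42) × (1 − 0.09) = 0.49 × 0.58 × 0.91 = 0.258622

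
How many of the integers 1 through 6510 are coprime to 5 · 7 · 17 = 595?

4202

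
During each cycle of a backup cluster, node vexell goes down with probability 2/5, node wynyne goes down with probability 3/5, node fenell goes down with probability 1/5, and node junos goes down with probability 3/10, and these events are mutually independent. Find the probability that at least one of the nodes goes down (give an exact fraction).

541/625

Independence gives P(none) = ∏(1 − pᵢ).
P(none) = (1 − 2/5) × (1 − 3/5) × (1 − 1/5) × (1 − 3/10) = 3/5 × 2/5 × 4/5 × 7/10 = 84/625
P(at least one) = 1 − 84/625 = 541/625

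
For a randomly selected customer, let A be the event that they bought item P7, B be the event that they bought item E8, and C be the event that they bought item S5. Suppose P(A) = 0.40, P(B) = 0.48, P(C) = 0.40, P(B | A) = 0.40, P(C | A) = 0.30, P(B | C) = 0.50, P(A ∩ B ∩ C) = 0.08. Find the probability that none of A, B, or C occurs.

P(A ∩ B) = P(A)·P(B|A) = 0.40 × 0.40 = 0.16
P(A ∩ C) = P(A)·P(C|A) = 0.40 × 0.30 = 0.12
P(B ∩ C) = P(C)·P(B|C) = 0.40 × 0.50 = 0.20
By inclusion-exclusion,
P(A ∪ B ∪ C) = 0.40 + 0.48 + 0.40 − 0.16 − 0.12 − 0.20 + 0.08 = 0.88
P(none) = 1 − 0.88 = 0.12

0.12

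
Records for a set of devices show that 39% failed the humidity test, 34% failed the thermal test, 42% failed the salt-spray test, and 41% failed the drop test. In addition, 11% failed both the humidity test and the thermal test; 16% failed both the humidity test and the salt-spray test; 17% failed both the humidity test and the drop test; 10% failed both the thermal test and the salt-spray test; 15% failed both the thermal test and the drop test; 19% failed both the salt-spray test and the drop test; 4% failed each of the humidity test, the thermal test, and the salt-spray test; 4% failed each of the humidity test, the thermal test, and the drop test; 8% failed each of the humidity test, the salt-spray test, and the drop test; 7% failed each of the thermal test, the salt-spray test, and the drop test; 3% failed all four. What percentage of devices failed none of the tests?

12%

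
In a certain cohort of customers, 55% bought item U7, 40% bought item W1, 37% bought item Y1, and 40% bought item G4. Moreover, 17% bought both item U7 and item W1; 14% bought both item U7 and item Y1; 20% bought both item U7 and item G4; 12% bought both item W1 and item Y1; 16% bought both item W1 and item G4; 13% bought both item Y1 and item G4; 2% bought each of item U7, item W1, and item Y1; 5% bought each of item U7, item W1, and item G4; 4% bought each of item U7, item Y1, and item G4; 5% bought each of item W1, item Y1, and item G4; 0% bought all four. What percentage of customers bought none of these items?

4%

P(at least one) = 55 + 40 + 37 + 40 − 17 − 14 − 20 − 12 − 16 − 13 + 2 + 5 + 4 + 5 − 0 = 96%
P(none) = 100% − 96% = 4%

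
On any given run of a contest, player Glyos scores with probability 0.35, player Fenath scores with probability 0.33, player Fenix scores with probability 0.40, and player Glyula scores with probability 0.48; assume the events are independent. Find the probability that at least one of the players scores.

P(none) = (1 − 0.35) × (1 − 0.33) × (1 − 0.40) × (1 − 0.48) = 0.65 × 0.67 × 0.60 × 0.52 = 0.135876
P(at least one) = 1 − 0.135876 = 0.864124

0.864124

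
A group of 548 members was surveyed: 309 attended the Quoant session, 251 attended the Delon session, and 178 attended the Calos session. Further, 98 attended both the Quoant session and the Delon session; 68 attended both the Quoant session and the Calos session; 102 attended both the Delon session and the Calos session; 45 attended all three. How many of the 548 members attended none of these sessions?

By inclusion–exclusion:
N(≥1) = 309 + 251 + 178 − 98 − 68 − 102 + 45 = 515
None: 548 − 515 = 33

33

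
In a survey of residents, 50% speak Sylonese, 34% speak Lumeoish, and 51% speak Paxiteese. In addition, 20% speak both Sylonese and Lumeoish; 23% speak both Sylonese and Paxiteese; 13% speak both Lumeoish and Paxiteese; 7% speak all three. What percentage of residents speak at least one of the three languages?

Inclusion–exclusion gives
P(at least one) = 50 + 34 + 51 − 20 − 23 − 13 + 7 = 86%

86%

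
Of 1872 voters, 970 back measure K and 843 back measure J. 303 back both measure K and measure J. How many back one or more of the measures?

By inclusion–exclusion:
|at least one| = 970 + 843 − 303 = 1510

1510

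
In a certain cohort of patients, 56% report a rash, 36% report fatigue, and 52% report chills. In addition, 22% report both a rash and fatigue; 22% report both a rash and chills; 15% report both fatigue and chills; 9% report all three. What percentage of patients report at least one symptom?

94%

Using inclusion–exclusion:
P(union) = 56 + 36 + 52 − 22 − 22 − 15 + 9 = 94%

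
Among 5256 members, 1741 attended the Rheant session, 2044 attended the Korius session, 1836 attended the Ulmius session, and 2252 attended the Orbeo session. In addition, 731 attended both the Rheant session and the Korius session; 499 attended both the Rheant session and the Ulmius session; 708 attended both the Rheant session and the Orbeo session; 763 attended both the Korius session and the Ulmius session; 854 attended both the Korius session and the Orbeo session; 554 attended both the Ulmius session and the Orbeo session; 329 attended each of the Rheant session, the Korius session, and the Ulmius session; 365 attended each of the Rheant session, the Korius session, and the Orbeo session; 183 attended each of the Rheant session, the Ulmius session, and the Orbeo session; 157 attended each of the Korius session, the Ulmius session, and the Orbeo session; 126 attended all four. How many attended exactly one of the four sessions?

Using the inclusion–exclusion count for exactly one event:
N(exactly one) = 1741 + 2044 + 1836 + 2252 − 2·731 − 2·499 − 2·708 − 2·763 − 2·854 − 2·554 + 3·329 + 3·365 + 3·183 + 3·157 − 4·126 = 2253

2253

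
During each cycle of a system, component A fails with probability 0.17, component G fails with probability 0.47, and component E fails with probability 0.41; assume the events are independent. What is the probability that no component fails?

0.259541

Since the events are independent, P(none) is the product of the individual non-occurrence probabilities.
P(none) = (1 − 0.17) × (1 − 0.47) × (1 − 0.41) = 0.83 × 0.53 × 0.59 = 0.259541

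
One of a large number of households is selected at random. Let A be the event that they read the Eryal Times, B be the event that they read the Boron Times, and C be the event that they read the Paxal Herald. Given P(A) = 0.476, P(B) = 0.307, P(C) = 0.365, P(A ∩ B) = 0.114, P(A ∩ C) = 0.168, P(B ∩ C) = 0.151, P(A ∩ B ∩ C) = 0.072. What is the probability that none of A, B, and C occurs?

Using inclusion–exclusion:
P(A ∪ B ∪ C) = 0.476 + 0.307 + 0.365 − 0.114 − 0.168 − 0.151 + 0.072 = 0.787
P(none) = 1 − 0.787 = 0.213

0.213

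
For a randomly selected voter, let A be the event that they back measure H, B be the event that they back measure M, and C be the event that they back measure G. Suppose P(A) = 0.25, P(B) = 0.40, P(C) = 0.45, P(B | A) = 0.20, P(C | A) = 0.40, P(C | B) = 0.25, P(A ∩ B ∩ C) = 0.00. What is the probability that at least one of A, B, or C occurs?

0.85

P(A ∩ B) = P(A)·P(B|A) = 0.25 × 0.20 = 0.05
P(A ∩ C) = P(A)·P(C|A) = 0.25 × 0.40 = 0.10
P(B ∩ C) = P(B)·P(C|B) = 0.40 × 0.25 = 0.10
P(A ∪ B ∪ C) = 0.25 + 0.40 + 0.45 − 0.05 − 0.10 − 0.10 + 0.00 = 0.85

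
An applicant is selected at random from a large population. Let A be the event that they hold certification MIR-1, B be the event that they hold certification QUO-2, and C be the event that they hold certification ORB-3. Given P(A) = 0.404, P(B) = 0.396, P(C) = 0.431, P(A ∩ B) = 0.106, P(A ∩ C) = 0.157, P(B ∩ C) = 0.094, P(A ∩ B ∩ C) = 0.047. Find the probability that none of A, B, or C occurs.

0.079

P(A ∪ B ∪ C) = 0.404 + 0.396 + 0.431 − 0.106 − 0.157 − 0.094 + 0.047 = 0.921
P(none) = 1 − 0.921 = 0.079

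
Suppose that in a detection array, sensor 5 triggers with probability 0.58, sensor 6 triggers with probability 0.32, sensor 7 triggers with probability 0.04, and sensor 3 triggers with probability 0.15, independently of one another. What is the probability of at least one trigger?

P(none) = (1 − 0.58) × (1 − 0.32) × (1 − 0.04) × (1 − 0.15) = 0.42 × 0.68 × 0.96 × 0.85 = 0.2330496
P(at least one) = 1 − 0.2330496 = 0.7669504

0.7669504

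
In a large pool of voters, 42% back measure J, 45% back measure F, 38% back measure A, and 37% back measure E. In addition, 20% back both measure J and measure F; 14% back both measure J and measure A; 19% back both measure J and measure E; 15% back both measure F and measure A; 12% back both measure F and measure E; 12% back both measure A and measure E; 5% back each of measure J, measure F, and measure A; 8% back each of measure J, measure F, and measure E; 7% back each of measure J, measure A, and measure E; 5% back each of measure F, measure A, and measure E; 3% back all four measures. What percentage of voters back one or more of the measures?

P(≥1) = 42 + 45 + 38 + 37 − 20 − 14 − 19 − 15 − 12 − 12 + 5 + 8 + 7 + 5 − 3 = 92%

92%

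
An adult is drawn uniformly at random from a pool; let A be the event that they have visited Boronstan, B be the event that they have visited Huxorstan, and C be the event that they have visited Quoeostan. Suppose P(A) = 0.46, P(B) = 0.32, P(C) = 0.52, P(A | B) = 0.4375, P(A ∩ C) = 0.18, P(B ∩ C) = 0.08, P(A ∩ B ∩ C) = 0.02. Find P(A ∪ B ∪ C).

0.92

P(A ∩ B) = P(B)·P(A|B) = 0.32 × 0.4375 = 0.14
By inclusion–exclusion:
P(A ∪ B ∪ C) = 0.46 + 0.32 + 0.52 − 0.14 − 0.18 − 0.08 + 0.02 = 0.92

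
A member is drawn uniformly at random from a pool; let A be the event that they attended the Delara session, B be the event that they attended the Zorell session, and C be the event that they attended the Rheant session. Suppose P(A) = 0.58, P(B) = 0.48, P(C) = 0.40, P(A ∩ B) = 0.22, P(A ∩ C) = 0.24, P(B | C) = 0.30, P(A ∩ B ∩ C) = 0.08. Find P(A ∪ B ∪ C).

0.96

P(B ∩ C) = P(C)·P(B|C) = 0.40 × 0.30 = 0.12
P(A ∪ B ∪ C) = 0.58 + 0.48 + 0.40 − 0.22 − 0.24 − 0.12 + 0.08 = 0.96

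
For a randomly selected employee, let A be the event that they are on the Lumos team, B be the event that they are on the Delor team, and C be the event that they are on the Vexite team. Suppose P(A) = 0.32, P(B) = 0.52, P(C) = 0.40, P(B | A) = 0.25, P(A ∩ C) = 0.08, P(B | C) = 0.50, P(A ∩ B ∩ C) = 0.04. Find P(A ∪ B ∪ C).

0.92

P(A ∩ B) = P(A)·P(B|A) = 0.32 × 0.25 = 0.08
P(B ∩ C) = P(C)·P(B|C) = 0.40 × 0.50 = 0.20
P(A ∪ B ∪ C) = 0.32 + 0.52 + 0.40 − 0.08 − 0.08 − 0.20 + 0.04 = 0.92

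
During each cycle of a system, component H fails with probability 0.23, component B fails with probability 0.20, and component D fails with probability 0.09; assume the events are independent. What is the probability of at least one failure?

0.43944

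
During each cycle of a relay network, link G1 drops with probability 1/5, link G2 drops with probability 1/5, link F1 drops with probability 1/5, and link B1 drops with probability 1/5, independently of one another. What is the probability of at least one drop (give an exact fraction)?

369/625

Independence gives P(none) = ∏(1 − pᵢ).
P(none) = (1 − 1/5) × (1 − 1/5) × (1 − 1/5) × (1 − 1/5) = 4/5 × 4/5 × 4/5 × 4/5 = 256/625
P(at least one) = 1 − 256/625 = 369/625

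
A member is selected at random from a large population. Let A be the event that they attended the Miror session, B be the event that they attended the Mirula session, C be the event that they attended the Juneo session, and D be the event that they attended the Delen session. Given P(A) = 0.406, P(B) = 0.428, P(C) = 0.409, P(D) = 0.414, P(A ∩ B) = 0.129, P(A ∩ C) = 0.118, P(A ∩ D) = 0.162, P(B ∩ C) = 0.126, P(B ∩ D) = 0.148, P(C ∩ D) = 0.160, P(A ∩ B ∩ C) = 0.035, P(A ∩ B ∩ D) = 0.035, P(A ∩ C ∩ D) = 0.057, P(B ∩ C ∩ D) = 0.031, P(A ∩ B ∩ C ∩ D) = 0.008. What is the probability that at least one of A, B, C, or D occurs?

Using inclusion–exclusion:
P(A ∪ B ∪ C ∪ D) = 0.406 + 0.428 + 0.409 + 0.414 − 0.129 − 0.118 − 0.162 − 0.126 − 0.148 − 0.160 + 0.035 + 0.035 + 0.057 + 0.031 − 0.008 = 0.964

0.964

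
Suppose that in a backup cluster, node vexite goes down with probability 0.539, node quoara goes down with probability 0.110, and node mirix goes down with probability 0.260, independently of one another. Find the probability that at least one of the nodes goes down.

P(none) = (1 − 0.539) × (1 − 0.110) × (1 − 0.260) = 0.461 × 0.890 × 0.740 = 0.3036146
P(at least one) = 1 − 0.3036146 = 0.6963854

0.6963854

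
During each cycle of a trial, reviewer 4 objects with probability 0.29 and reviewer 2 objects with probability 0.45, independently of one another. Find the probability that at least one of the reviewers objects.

0.6095

P(none) = (1 − 0.29) × (1 − 0.45) = 0.71 × 0.55 = 0.3905
P(at least one) = 1 − 0.3905 = 0.6095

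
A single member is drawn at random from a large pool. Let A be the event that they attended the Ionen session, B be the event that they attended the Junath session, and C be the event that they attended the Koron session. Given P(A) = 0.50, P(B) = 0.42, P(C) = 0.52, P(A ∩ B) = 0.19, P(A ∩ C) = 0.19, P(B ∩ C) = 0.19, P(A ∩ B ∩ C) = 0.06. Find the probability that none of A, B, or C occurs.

By inclusion-exclusion,
P(A ∪ B ∪ C) = 0.50 + 0.42 + 0.52 − 0.19 − 0.19 − 0.19 + 0.06 = 0.93
P(none) = 1 − 0.93 = 0.07

0.07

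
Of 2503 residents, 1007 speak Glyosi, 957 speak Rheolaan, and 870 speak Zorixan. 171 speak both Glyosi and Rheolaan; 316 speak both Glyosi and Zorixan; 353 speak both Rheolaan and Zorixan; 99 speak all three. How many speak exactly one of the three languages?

1451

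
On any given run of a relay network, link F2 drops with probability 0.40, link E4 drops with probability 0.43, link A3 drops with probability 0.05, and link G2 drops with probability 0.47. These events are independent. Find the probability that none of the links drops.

P(none) = (1 − 0.40) × (1 − 0.43) × (1 − 0.05) × (1 − 0.47) = 0.60 × 0.57 × 0.95 × 0.53 = 0.172197

0.172197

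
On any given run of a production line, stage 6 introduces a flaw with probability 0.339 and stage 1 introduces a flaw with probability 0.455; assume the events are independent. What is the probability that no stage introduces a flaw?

0.360245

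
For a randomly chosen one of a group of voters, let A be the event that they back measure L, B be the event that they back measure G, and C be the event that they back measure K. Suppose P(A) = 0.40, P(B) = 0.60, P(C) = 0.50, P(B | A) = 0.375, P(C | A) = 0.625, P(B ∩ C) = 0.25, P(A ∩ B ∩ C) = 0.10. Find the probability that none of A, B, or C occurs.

P(A ∩ B) = P(A)·P(B|A) = 0.40 × 0.375 = 0.15
P(A ∩ C) = P(A)·P(C|A) = 0.40 × 0.625 = 0.25
By inclusion–exclusion:
P(A ∪ B ∪ C) = 0.40 + 0.60 + 0.50 − 0.15 − 0.25 − 0.25 + 0.10 = 0.95
P(none) = 1 − 0.95 = 0.05

0.05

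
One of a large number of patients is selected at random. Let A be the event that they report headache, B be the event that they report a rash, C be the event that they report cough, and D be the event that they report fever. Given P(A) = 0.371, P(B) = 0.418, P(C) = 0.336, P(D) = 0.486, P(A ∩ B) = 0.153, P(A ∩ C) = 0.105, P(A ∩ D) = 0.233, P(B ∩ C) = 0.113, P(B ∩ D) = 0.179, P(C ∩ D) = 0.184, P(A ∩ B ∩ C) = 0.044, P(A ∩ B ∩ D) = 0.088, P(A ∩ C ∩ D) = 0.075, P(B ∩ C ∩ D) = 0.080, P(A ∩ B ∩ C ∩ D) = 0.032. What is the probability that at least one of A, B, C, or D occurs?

0.899

P(A ∪ B ∪ C ∪ D) = 0.371 + 0.418 + 0.336 + 0.486 − 0.153 − 0.105 − 0.233 − 0.113 − 0.179 − 0.184 + 0.044 + 0.088 + 0.075 + 0.080 − 0.032 = 0.899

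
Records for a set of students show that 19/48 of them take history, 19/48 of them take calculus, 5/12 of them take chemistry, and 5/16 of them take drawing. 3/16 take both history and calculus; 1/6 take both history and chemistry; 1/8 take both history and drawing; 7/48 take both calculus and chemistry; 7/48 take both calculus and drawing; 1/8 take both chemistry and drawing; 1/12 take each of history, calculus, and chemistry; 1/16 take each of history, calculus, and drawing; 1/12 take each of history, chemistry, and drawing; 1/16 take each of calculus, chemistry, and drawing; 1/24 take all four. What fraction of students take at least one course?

7/8

Using inclusion–exclusion:
P(≥1) = 19/48 + 19/48 + 5/12 + 5/16 − 3/16 − 1/6 − 1/8 − 7/48 − 7/48 − 1/8 + 1/12 + 1/16 + 1/12 + 1/16 − 1/24 = 7/8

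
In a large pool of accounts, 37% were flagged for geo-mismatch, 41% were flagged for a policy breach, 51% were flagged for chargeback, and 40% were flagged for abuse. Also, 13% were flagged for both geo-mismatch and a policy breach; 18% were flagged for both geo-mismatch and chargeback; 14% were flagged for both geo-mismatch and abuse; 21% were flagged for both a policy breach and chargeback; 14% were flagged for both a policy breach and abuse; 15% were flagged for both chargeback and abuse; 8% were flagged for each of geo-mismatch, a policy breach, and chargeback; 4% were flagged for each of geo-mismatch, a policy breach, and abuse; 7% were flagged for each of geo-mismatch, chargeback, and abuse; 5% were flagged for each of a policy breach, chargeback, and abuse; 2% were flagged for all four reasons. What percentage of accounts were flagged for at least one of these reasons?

96%

P(≥1) = 37 + 41 + 51 + 40 − 13 − 18 − 14 − 21 − 14 − 15 + 8 + 4 + 7 + 5 − 2 = 96%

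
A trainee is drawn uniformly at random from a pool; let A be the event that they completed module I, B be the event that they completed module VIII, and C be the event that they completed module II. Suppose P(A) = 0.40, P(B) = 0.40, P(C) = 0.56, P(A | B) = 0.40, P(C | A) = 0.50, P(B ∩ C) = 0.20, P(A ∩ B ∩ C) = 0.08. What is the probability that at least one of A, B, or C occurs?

P(A ∩ B) = P(B)·P(A|B) = 0.40 × 0.40 = 0.16
P(A ∩ C) = P(A)·P(C|A) = 0.40 × 0.50 = 0.20
Using inclusion–exclusion:
P(A ∪ B ∪ C) = 0.40 + 0.40 + 0.56 − 0.16 − 0.20 − 0.20 + 0.08 = 0.88

0.88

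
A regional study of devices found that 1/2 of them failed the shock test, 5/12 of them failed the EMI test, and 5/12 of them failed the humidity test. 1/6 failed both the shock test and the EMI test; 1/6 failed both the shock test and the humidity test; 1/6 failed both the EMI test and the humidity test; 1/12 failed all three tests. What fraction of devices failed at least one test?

11/12

P(union) = 1/2 + 5/12 + 5/12 − 1/6 − 1/6 − 1/6 + 1/12 = 11/12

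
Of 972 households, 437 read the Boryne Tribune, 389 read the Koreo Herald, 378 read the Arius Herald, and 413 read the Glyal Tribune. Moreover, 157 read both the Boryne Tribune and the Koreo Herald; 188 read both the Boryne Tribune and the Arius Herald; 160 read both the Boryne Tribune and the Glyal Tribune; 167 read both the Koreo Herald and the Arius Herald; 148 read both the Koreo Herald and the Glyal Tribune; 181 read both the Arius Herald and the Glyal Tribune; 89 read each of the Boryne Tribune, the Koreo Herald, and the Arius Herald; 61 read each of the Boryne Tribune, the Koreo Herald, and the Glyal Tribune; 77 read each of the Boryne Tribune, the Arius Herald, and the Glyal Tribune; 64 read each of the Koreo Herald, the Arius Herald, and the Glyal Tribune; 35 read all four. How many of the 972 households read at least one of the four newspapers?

By inclusion–exclusion:
N(≥1) = 437 + 389 + 378 + 413 − 157 − 188 − 160 − 167 − 148 − 181 + 89 + 61 + 77 + 64 − 35 = 872

872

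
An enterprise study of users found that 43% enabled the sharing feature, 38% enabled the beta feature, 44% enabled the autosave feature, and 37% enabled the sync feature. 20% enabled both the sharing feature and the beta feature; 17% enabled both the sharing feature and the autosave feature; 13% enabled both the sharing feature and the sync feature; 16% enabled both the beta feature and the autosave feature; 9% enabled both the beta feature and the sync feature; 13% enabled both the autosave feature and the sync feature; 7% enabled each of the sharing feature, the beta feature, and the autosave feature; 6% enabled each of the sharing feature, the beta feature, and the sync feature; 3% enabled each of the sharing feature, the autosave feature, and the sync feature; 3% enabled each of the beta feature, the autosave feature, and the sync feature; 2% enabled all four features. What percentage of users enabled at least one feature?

91%

By inclusion–exclusion:
P(at least one) = 43 + 38 + 44 + 37 − 20 − 17 − 13 − 16 − 9 − 13 + 7 + 6 + 3 + 3 − 2 = 91%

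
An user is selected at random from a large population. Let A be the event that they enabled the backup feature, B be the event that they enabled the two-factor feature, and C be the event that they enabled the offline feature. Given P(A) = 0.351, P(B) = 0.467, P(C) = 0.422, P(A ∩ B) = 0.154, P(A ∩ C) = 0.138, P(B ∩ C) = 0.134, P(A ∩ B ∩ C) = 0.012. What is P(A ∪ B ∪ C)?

0.826

Using inclusion–exclusion:
P(A ∪ B ∪ C) = 0.351 + 0.467 + 0.422 − 0.154 − 0.138 − 0.134 + 0.012 = 0.826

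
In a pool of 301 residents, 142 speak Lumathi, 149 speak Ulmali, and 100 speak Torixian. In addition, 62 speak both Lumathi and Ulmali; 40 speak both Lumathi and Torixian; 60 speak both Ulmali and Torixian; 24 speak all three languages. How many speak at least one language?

253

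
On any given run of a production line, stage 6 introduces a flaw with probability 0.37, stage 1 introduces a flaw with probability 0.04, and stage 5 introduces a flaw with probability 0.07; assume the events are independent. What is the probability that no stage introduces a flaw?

0.562464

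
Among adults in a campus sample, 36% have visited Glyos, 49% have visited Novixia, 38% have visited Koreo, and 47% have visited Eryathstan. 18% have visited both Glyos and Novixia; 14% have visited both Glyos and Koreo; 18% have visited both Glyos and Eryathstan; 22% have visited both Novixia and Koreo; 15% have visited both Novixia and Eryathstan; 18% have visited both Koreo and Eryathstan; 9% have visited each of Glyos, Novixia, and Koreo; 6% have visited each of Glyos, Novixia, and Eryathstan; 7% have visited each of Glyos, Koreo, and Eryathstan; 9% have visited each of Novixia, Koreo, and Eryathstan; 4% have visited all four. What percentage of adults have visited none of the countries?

8%

Using inclusion–exclusion:
P(union) = 36 + 49 + 38 + 47 − 18 − 14 − 18 − 22 − 15 − 18 + 9 + 6 + 7 + 9 − 4 = 92%
P(none) = 100% − 92% = 8%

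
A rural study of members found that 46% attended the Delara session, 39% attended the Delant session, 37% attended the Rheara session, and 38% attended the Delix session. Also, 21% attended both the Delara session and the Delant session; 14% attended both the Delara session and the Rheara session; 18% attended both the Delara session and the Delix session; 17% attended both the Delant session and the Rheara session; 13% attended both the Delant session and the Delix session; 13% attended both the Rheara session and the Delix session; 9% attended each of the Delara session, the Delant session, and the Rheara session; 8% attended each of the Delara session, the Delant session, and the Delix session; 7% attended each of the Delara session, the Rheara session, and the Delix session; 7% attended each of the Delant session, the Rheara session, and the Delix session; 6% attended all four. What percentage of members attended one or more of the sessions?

P(at least one) = 46 + 39 + 37 + 38 − 21 − 14 − 18 − 17 − 13 − 13 + 9 + 8 + 7 + 7 − 6 = 89%

89%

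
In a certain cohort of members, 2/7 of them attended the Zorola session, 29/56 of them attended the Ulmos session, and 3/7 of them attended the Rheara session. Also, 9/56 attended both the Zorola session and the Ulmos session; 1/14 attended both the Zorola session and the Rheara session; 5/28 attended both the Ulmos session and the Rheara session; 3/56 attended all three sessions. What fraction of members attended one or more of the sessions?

By inclusion–exclusion:
P(≥1) = 2/7 + 29/56 + 3/7 − 9/56 − 1/14 − 5/28 + 3/56 = 7/8

7/8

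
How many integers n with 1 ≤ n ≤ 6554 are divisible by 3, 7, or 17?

3028

⌊6554/3⌋ + ⌊6554/7⌋ + ⌊6554/17⌋ − ⌊6554/21⌋ − ⌊6554/51⌋ − ⌊6554/119⌋ + ⌊6554/357⌋ = 2184 + 936 + 385 − 312 − 128 − 55 + 18 = 3028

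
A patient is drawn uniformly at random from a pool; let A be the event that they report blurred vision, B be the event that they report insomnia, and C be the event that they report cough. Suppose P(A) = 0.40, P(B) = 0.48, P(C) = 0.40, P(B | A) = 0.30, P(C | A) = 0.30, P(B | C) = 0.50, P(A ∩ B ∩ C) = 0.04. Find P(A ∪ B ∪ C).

P(A ∩ B) = P(A)·P(B|A) = 0.40 × 0.30 = 0.12
P(A ∩ C) = P(A)·P(C|A) = 0.40 × 0.30 = 0.12
P(B ∩ C) = P(C)·P(B|C) = 0.40 × 0.50 = 0.20
P(A ∪ B ∪ C) = 0.40 + 0.48 + 0.40 − 0.12 − 0.12 − 0.20 + 0.04 = 0.88

0.88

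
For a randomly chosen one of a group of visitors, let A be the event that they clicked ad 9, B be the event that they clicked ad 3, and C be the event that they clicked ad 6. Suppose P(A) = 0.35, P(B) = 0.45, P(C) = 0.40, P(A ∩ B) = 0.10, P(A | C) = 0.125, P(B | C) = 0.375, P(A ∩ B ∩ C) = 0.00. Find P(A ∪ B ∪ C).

0.90

P(A ∩ C) = P(C)·P(A|C) = 0.40 × 0.125 = 0.05
P(B ∩ C) = P(C)·P(B|C) = 0.40 × 0.375 = 0.15
Apply inclusion-exclusion:
P(A ∪ B ∪ C) = 0.35 + 0.45 + 0.40 − 0.10 − 0.05 − 0.15 + 0.00 = 0.90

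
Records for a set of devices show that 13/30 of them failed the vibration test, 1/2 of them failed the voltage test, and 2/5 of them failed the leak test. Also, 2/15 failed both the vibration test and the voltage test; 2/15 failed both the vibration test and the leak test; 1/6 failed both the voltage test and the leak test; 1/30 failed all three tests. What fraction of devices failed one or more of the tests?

Inclusion–exclusion gives
P(union) = 13/30 + 1/2 + 2/5 − 2/15 − 2/15 − 1/6 + 1/30 = 14/15

14/15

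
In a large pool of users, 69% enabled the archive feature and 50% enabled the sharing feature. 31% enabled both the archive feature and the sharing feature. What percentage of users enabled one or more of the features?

88%

P(union) = 69 + 50 − 31 = 88%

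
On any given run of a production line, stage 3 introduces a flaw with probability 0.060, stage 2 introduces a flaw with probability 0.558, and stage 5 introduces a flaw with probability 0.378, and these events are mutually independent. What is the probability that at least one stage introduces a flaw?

0.74157144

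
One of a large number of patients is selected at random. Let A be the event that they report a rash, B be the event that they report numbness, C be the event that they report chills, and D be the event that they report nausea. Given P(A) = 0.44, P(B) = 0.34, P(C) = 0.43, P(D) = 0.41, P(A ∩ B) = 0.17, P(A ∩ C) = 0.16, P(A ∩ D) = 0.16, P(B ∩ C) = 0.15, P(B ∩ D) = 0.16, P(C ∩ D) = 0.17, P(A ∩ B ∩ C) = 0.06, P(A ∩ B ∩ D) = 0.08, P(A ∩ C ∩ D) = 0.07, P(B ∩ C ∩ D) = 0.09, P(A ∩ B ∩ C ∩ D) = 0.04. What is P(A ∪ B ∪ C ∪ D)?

0.91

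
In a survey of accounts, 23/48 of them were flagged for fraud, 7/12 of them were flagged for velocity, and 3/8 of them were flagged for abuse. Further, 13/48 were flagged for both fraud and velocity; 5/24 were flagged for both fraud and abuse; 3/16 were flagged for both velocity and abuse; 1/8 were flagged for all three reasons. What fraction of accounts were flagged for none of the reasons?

By inclusion–exclusion:
P(≥1) = 23/48 + 7/12 + 3/8 − 13/48 − 5/24 − 3/16 + 1/8 = 43/48
P(none) = 1 − 43/48 = 5/48

5/48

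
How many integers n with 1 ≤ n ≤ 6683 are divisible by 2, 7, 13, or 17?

By inclusion-exclusion,
3341 + 954 + 514 + 393 − 477 − 257 − 196 − 73 − 56 − 30 + 36 + 28 + 15 + 4 − 2 = 4194

4194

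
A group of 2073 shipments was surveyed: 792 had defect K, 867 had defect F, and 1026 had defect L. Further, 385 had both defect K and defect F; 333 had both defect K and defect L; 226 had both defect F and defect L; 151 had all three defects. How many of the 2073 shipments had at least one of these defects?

By inclusion–exclusion:
|union| = 792 + 867 + 1026 − 385 − 333 − 226 + 151 = 1892

1892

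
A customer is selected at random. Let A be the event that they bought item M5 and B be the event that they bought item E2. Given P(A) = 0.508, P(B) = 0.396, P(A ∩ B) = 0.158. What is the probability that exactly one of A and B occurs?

Using the inclusion–exclusion count for exactly one event:
P(exactly one) = 0.508 + 0.396 − 2·0.158 = 0.588

0.588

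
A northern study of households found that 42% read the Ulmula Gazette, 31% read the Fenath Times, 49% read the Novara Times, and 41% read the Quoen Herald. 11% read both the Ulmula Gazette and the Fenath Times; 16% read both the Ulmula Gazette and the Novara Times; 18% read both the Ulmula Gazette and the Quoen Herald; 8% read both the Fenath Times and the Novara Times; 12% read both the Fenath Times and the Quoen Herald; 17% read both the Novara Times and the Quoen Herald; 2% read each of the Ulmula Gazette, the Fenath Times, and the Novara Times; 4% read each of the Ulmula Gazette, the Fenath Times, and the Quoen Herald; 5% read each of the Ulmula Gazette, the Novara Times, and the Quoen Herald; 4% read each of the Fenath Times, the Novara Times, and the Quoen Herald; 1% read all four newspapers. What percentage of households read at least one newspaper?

By inclusion–exclusion:
P(≥1) = 42 + 31 + 49 + 41 − 11 − 16 − 18 − 8 − 12 − 17 + 2 + 4 + 5 + 4 − 1 = 95%

95%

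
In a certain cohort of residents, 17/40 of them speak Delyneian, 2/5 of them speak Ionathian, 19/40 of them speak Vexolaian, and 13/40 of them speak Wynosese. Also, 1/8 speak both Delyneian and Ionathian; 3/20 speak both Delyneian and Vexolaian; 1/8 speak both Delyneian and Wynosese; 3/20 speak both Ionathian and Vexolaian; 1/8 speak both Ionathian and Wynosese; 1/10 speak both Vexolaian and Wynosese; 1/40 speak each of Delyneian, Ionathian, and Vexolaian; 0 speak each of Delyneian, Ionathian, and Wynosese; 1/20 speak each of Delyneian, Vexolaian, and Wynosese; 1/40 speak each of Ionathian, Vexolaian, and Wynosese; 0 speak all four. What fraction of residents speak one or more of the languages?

Inclusion–exclusion gives
P(≥1) = 17/40 + 2/5 + 19/40 + 13/40 − 1/8 − 3/20 − 1/8 − 3/20 − 1/8 − 1/10 + 1/40 + 0 + 1/20 + 1/40 − 0 = 19/20

19/20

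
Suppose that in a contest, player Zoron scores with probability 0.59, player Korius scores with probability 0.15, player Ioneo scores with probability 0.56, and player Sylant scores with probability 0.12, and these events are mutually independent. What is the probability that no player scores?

0.1349392

P(none) = (1 − 0.59) × (1 − 0.15) × (1 − 0.56) × (1 − 0.12) = 0.41 × 0.85 × 0.44 × 0.88 = 0.1349392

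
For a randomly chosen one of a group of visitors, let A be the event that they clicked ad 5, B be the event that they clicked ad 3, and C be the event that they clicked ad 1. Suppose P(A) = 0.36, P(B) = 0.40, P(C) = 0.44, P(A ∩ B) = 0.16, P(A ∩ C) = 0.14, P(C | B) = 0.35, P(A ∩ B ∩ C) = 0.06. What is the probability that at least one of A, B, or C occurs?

P(B ∩ C) = P(B)·P(C|B) = 0.40 × 0.35 = 0.14
By inclusion–exclusion:
P(A ∪ B ∪ C) = 0.36 + 0.40 + 0.44 − 0.16 − 0.14 − 0.14 + 0.06 = 0.82

0.82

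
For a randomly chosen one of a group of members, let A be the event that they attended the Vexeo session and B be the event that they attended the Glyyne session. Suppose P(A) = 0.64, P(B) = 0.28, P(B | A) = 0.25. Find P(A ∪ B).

0.76

P(A ∩ B) = P(A)·P(B|A) = 0.64 × 0.25 = 0.16
P(A ∪ B) = 0.64 + 0.28 − 0.16 = 0.76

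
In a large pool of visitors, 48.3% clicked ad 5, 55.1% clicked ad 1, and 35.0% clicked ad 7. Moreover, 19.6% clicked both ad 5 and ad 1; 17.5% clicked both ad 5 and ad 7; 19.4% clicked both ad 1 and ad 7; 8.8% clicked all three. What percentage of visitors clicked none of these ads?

Using inclusion–exclusion:
P(union) = 48.3 + 55.1 + 35.0 − 19.6 − 17.5 − 19.4 + 8.8 = 90.7%
P(none) = 100% − 90.7% = 9.3%

9.3%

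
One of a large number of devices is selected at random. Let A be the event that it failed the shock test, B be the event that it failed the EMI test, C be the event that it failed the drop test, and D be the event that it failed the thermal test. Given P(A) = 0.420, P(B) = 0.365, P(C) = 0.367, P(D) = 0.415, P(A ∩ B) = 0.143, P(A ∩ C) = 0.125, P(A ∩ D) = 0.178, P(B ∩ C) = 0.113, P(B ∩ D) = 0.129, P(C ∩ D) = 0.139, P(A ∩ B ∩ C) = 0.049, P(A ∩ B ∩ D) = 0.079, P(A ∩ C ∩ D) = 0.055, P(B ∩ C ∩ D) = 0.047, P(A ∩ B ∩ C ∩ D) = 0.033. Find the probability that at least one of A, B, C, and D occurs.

P(A ∪ B ∪ C ∪ D) = 0.420 + 0.365 + 0.367 + 0.415 − 0.143 − 0.125 − 0.178 − 0.113 − 0.129 − 0.139 + 0.049 + 0.079 + 0.055 + 0.047 − 0.033 = 0.937

0.937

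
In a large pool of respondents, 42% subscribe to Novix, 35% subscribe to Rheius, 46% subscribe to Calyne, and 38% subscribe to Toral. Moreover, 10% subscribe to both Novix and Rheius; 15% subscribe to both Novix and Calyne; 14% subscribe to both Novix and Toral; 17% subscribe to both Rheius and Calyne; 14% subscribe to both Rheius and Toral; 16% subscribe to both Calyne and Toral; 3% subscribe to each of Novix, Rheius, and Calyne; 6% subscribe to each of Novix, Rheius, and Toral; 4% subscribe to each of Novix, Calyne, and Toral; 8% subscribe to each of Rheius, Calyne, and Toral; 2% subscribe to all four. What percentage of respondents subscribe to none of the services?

By inclusion–exclusion:
P(at least one) = 42 + 35 + 46 + 38 − 10 − 15 − 14 − 17 − 14 − 16 + 3 + 6 + 4 + 8 − 2 = 94%
P(none) = 100% − 94% = 6%

6%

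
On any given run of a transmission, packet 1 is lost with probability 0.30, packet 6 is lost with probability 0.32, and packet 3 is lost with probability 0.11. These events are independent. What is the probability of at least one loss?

0.57636

P(none) = (1 − 0.30) × (1 − 0.32) × (1 − 0.11) = 0.70 × 0.68 × 0.89 = 0.42364
P(at least one) = 1 − 0.42364 = 0.57636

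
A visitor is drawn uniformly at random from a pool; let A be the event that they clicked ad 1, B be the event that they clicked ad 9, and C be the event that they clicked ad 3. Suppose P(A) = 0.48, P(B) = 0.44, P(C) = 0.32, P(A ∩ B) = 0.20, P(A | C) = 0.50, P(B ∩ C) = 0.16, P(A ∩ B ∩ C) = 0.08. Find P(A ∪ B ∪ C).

P(A ∩ C) = P(C)·P(A|C) = 0.32 × 0.50 = 0.16
By inclusion-exclusion,
P(A ∪ B ∪ C) = 0.48 + 0.44 + 0.32 − 0.20 − 0.16 − 0.16 + 0.08 = 0.80

0.80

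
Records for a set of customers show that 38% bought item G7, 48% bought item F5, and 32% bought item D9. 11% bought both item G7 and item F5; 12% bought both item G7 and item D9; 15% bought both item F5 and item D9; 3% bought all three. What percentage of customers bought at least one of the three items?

Using inclusion–exclusion:
P(≥1) = 38 + 48 + 32 − 11 − 12 − 15 + 3 = 83%

83%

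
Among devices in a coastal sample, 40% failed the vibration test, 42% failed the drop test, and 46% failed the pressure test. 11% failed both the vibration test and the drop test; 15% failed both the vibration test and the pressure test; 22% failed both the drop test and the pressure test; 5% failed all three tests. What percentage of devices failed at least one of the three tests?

85%

Using inclusion–exclusion:
P(at least one) = 40 + 42 + 46 − 11 − 15 − 22 + 5 = 85%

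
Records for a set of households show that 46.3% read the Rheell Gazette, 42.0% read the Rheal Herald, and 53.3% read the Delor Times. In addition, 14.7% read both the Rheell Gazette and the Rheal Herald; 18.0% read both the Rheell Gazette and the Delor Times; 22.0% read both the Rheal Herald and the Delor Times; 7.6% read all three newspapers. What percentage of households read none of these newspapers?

P(union) = 46.3 + 42.0 + 53.3 − 14.7 − 18.0 − 22.0 + 7.6 = 94.5%
P(none) = 100% − 94.5% = 5.5%

5.5%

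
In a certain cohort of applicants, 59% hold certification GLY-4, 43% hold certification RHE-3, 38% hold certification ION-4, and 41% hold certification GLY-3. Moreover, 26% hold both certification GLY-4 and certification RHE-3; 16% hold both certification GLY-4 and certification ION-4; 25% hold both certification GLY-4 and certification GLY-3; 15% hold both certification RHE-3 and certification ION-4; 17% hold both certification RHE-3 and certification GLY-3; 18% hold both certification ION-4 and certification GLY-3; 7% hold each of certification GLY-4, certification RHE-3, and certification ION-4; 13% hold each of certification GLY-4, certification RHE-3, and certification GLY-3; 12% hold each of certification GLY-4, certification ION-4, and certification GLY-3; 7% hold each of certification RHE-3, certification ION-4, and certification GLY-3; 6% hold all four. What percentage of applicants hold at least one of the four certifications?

P(at least one) = 59 + 43 + 38 + 41 − 26 − 16 − 25 − 15 − 17 − 18 + 7 + 13 + 12 + 7 − 6 = 97%

97%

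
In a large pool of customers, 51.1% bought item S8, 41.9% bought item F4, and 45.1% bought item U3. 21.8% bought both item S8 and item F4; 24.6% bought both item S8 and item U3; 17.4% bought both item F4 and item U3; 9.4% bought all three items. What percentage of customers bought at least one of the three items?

83.7%

P(at least one) = 51.1 + 41.9 + 45.1 − 21.8 − 24.6 − 17.4 + 9.4 = 83.7%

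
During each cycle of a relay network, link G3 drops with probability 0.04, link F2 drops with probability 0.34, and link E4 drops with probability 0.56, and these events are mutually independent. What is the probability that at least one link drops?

P(none) = (1 − 0.04) × (1 − 0.34) × (1 − 0.56) = 0.96 × 0.66 × 0.44 = 0.278784
P(at least one) = 1 − 0.278784 = 0.721216

0.721216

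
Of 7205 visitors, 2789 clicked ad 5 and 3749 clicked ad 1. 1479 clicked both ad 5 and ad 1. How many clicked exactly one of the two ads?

N(exactly one) = 2789 + 3749 − 2·1479 = 3580

3580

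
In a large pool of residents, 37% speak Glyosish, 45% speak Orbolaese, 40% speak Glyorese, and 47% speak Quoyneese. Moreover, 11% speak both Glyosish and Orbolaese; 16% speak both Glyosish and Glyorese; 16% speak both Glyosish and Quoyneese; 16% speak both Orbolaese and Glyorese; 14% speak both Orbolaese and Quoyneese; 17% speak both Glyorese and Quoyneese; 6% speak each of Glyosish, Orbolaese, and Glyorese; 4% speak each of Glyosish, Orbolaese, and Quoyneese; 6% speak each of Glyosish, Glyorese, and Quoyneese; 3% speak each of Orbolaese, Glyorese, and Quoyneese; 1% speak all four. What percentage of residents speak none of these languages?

3%

Apply inclusion-exclusion:
P(at least one) = 37 + 45 + 40 + 47 − 11 − 16 − 16 − 16 − 14 − 17 + 6 + 4 + 6 + 3 − 1 = 97%
P(none) = 100% − 97% = 3%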